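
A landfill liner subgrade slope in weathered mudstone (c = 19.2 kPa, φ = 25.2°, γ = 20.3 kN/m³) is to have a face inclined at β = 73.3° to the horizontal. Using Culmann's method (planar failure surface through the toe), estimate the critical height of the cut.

Culmann's analysis gives the critical failure plane at α_cr = (β + φ)/2 = (73.3 + 25.2)/2 = 49.2°, and the critical height
H_c = (4c/γ) · sinβ cosφ / [1 − cos(β − φ)]
    = (4·19.2/20.3) · sin73.3°·cos25.2° / [1 − cos(48.1°)]
    = 3.783 · 0.9578·0.9048 / [1 − 0.6678]
    = 3.783 · 0.8667 / 0.3322
    = 9.87 m

H_c = 9.87 m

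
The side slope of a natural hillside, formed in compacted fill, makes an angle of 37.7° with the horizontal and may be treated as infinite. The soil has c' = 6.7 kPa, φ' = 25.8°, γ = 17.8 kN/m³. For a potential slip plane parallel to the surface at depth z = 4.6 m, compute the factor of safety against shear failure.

FS = 0.79

For an infinite slope with a slip plane parallel to the surface (no pore pressure): FS = [c' + γz cos²β tanφ'] / [γz sinβ cosβ].
γz = 17.8·4.6 = 81.88 kN/m²
Numerator = 6.7 + 81.88·cos²37.7°·tan25.8° = 6.7 + 81.88·0.6260·0.4834 = 31.480 kPa
Denominator = 81.88·sin37.7°·cos37.7° = 81.88·0.6115·0.7912 = 39.618 kPa
FS = 31.480 / 39.618 = 0.795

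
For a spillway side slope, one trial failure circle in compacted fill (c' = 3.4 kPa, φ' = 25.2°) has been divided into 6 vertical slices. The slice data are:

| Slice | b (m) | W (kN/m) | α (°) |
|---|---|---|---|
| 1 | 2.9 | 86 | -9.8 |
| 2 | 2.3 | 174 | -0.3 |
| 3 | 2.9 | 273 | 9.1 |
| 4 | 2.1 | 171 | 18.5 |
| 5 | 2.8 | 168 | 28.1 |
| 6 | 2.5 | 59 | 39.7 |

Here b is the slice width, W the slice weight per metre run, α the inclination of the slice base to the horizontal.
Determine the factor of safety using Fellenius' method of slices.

FS = 2.38

Ordinary method of slices: FS = Σ[c'·Δl_i + (W_i cosα_i)·tanφ'] / Σ W_i sinα_i, with Δl_i = b_i / cosα_i.
Slice 1: Δl = 2.9/cos(-9.8°) = 2.943 m; N'_1 = 86·cos(-9.8°) = 84.7; c'Δl = 10.01; W sinα = -14.6
Slice 2: Δl = 2.3/cos(-0.3°) = 2.300 m; N'_2 = 174·cos(-0.3°) = 174.0; c'Δl = 7.82; W sinα = -0.9
Slice 3: Δl = 2.9/cos9.1° = 2.937 m; N'_3 = 273·cos9.1° = 269.6; c'Δl = 9.99; W sinα = 43.2
Slice 4: Δl = 2.1/cos18.5° = 2.214 m; N'_4 = 171·cos18.5° = 162.2; c'Δl = 7.53; W sinα = 54.3
Slice 5: Δl = 2.8/cos28.1° = 3.174 m; N'_5 = 168·cos28.1° = 148.2; c'Δl = 10.79; W sinα = 79.1
Slice 6: Δl = 2.5/cos39.7° = 3.249 m; N'_6 = 59·cos39.7° = 45.4; c'Δl = 11.05; W sinα = 37.7
Σc'Δl = 57.2 kN/m; ΣN' = 884.1 kN/m; ΣW sinα = 198.7 kN/m
Resisting = 57.2 + 884.1·tan25.2° = 57.2 + 416.0 = 473.2 kN/m
FS = 473.2 / 198.7 = 2.381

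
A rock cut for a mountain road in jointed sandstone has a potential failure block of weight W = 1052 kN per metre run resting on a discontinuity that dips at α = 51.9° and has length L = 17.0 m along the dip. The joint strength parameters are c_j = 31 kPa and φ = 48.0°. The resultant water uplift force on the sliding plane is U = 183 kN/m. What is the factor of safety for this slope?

FS = 1.26

Resolving the block weight along and normal to the plane and applying the Mohr–Coulomb strength on the joint:
N' = W cosα − U = 1052·cos51.9° − 183 = 466.1 kN/m
Driving force T = W sinα = 1052·sin51.9° = 827.9 kN/m
Resisting force R = c_j·L + N'·tanφ = 31·17.0 + 466.1·tan48.0° = 527.0 + 517.7 = 1044.7 kN/m
FS = R / T = 1044.7 / 827.9 = 1.262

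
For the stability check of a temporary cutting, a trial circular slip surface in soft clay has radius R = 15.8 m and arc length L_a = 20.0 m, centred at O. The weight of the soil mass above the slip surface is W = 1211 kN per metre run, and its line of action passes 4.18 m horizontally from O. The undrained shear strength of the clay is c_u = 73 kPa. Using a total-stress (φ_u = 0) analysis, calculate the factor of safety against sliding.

Taking moments about the centre O, the resisting moment is provided by the undrained shear strength acting along the arc:
M_R = c_u·L_a·R = 73·20.00·15.8 = 23068.0 kN·m/m
M_D = W·d = 1211·4.18 = 5062.0 kN·m/m
FS = M_R / M_D = 23068.0 / 5062.0 = 4.557

FS = 4.56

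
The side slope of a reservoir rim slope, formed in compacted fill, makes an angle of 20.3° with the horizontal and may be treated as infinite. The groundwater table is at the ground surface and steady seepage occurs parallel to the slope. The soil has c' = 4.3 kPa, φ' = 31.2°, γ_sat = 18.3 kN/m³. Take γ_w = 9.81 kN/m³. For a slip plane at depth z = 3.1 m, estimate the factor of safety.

FS = 0.99

With seepage parallel to the slope and the water table at the surface, the effective normal stress on the slip plane uses the buoyant unit weight γ' = γ_sat − γ_w while the driving shear stress uses γ_sat:
FS = [c' + γ' z cos²β tanφ'] / [γ_sat z sinβ cosβ]
γ' = 18.3 − 9.81 = 8.49 kN/m³
Numerator = 4.3 + 8.49·3.1·cos²20.3°·tan31.2° = 4.3 + 8.49·3.1·0.8796·0.6056 = 18.321 kPa
Denominator = 18.3·3.1·sin20.3°·cos20.3° = 18.3·3.1·0.3469·0.9379 = 18.459 kPa
FS = 18.321 / 18.459 = 0.993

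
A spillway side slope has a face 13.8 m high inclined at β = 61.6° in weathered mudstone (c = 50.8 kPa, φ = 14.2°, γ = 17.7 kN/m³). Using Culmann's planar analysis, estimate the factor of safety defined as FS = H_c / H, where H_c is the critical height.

H_c = (4c/γ) · sinβ cosφ / [1 − cos(β − φ)]
    = (4·50.8/17.7) · sin61.6°·cos14.2° / [1 − cos47.4°]
    = 11.480 · 0.8528 / 0.3231 = 30.30 m
FS = H_c / H = 30.30 / 13.8 = 2.196

FS = 2.20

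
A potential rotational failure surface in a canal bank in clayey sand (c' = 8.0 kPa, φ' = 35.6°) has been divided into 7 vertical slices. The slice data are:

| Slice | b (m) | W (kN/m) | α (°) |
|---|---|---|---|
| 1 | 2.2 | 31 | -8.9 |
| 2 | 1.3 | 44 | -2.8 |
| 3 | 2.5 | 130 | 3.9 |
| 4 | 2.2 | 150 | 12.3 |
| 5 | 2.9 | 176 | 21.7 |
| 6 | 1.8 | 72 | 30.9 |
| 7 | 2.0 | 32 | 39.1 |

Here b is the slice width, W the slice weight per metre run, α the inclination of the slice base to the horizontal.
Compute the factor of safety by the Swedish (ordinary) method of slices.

FS = 3.58

Ordinary method of slices: FS = Σ[c'·Δl_i + (W_i cosα_i)·tanφ'] / Σ W_i sinα_i, with Δl_i = b_i / cosα_i.
Slice 1: Δl = 2.2/cos(-8.9°) = 2.227 m; N'_1 = 31·cos(-8.9°) = 30.6; c'Δl = 17.81; W sinα = -4.8
Slice 2: Δl = 1.3/cos(-2.8°) = 1.302 m; N'_2 = 44·cos(-2.8°) = 43.9; c'Δl = 10.41; W sinα = -2.1
Slice 3: Δl = 2.5/cos3.9° = 2.506 m; N'_3 = 130·cos3.9° = 129.7; c'Δl = 20.05; W sinα = 8.8
Slice 4: Δl = 2.2/cos12.3° = 2.252 m; N'_4 = 150·cos12.3° = 146.6; c'Δl = 18.01; W sinα = 32.0
Slice 5: Δl = 2.9/cos21.7° = 3.121 m; N'_5 = 176·cos21.7° = 163.5; c'Δl = 24.97; W sinα = 65.1
Slice 6: Δl = 1.8/cos30.9° = 2.098 m; N'_6 = 72·cos30.9° = 61.8; c'Δl = 16.78; W sinα = 37.0
Slice 7: Δl = 2.0/cos39.1° = 2.577 m; N'_7 = 32·cos39.1° = 24.8; c'Δl = 20.62; W sinα = 20.2
Σc'Δl = 128.7 kN/m; ΣN' = 601.0 kN/m; ΣW sinα = 156.1 kN/m
Resisting = 128.7 + 601.0·tan35.6° = 128.7 + 430.3 = 558.9 kN/m
FS = 558.9 / 156.1 = 3.581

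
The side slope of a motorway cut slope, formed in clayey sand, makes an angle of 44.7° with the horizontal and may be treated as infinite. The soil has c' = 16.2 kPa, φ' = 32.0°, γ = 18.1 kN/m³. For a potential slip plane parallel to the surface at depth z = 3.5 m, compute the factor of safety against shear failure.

For an infinite slope with a slip plane parallel to the surface (no pore pressure): FS = [c' + γz cos²β tanφ'] / [γz sinβ cosβ].
γz = 18.1·3.5 = 63.35 kN/m²
Numerator = 16.2 + 63.35·cos²44.7°·tan32.0° = 16.2 + 63.35·0.5052·0.6249 = 36.200 kPa
Denominator = 63.35·sin44.7°·cos44.7° = 63.35·0.7034·0.7108 = 31.673 kPa
FS = 36.200 / 31.673 = 1.143

FS = 1.14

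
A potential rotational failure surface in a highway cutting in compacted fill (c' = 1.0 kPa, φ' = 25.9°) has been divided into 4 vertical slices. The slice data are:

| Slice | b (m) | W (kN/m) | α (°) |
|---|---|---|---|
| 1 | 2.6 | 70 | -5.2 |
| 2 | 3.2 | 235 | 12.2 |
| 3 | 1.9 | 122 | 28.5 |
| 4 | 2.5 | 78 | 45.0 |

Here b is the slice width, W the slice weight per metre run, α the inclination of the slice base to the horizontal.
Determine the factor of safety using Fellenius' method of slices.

FS = 1.50

Ordinary method of slices: FS = Σ[c'·Δl_i + (W_i cosα_i)·tanφ'] / Σ W_i sinα_i, with Δl_i = b_i / cosα_i.
Slice 1: Δl = 2.6/cos(-5.2°) = 2.611 m; N'_1 = 70·cos(-5.2°) = 69.7; c'Δl = 2.61; W sinα = -6.3
Slice 2: Δl = 3.2/cos12.2° = 3.274 m; N'_2 = 235·cos12.2° = 229.7; c'Δl = 3.27; W sinα = 49.7
Slice 3: Δl = 1.9/cos28.5° = 2.162 m; N'_3 = 122·cos28.5° = 107.2; c'Δl = 2.16; W sinα = 58.2
Slice 4: Δl = 2.5/cos45.0° = 3.536 m; N'_4 = 78·cos45.0° = 55.2; c'Δl = 3.54; W sinα = 55.2
Σc'Δl = 11.6 kN/m; ΣN' = 461.8 kN/m; ΣW sinα = 156.7 kN/m
Resisting = 11.6 + 461.8·tan25.9° = 11.6 + 224.2 = 235.8 kN/m
FS = 235.8 / 156.7 = 1.505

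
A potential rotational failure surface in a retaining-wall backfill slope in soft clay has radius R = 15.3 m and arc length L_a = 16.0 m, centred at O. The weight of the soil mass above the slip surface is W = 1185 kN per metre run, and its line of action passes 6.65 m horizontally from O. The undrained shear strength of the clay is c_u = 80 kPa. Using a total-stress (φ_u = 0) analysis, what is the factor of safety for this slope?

FS = 2.49

Taking moments about the centre O, the resisting moment is provided by the undrained shear strength acting along the arc:
M_R = c_u·L_a·R = 80·16.00·15.3 = 19584.0 kN·m/m
M_D = W·d = 1185·6.65 = 7880.2 kN·m/m
FS = M_R / M_D = 19584.0 / 7880.2 = 2.485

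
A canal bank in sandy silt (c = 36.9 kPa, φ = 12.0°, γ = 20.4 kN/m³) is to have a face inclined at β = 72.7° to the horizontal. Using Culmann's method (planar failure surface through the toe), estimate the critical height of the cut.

Culmann's analysis gives the critical failure plane at α_cr = (β + φ)/2 = (72.7 + 12.0)/2 = 42.4°, and the critical height
H_c = (4c/γ) · sinβ cosφ / [1 − cos(β − φ)]
    = (4·36.9/20.4) · sin72.7°·cos12.0° / [1 − cos(60.7°)]
    = 7.235 · 0.9548·0.9781 / [1 − 0.4894]
    = 7.235 · 0.9339 / 0.5106
    = 13.23 m

H_c = 13.23 m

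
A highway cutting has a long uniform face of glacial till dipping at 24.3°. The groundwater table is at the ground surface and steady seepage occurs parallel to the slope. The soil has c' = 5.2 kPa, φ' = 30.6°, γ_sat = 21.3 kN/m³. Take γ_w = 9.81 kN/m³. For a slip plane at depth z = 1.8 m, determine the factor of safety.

FS = 1.07

With seepage parallel to the slope and the water table at the surface, the effective normal stress on the slip plane uses the buoyant unit weight γ' = γ_sat − γ_w while the driving shear stress uses γ_sat:
FS = [c' + γ' z cos²β tanφ'] / [γ_sat z sinβ cosβ]
γ' = 21.3 − 9.81 = 11.49 kN/m³
Numerator = 5.2 + 11.49·1.8·cos²24.3°·tan30.6° = 5.2 + 11.49·1.8·0.8307·0.5914 = 15.360 kPa
Denominator = 21.3·1.8·sin24.3°·cos24.3° = 21.3·1.8·0.4115·0.9114 = 14.380 kPa
FS = 15.360 / 14.380 = 1.068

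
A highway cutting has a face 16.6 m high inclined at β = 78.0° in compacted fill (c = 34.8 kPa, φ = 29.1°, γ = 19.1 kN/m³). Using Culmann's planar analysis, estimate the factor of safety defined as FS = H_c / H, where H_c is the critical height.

FS = 1.10

H_c = (4c/γ) · sinβ cosφ / [1 − cos(β − φ)]
    = (4·34.8/19.1) · sin78.0°·cos29.1° / [1 − cos48.9°]
    = 7.288 · 0.8547 / 0.3426 = 18.18 m
FS = H_c / H = 18.18 / 16.6 = 1.095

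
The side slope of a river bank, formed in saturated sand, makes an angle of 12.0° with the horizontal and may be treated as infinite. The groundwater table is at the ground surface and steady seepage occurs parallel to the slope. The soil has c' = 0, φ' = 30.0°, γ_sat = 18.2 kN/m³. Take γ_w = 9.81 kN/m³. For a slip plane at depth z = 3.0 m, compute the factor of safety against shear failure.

With seepage parallel to the slope and the water table at the surface, the effective normal stress on the slip plane uses the buoyant unit weight γ' = γ_sat − γ_w while the driving shear stress uses γ_sat:
FS = [c' + γ' z cos²β tanφ'] / [γ_sat z sinβ cosβ]
(For c' = 0 this reduces to FS = (γ'/γ_sat)·tanφ'/tanβ.)
γ' = 18.2 − 9.81 = 8.39 kN/m³
Numerator = 0.0 + 8.39·3.0·cos²12.0°·tan30.0° = 0.0 + 8.39·3.0·0.9568·0.5774 = 13.904 kPa
Denominator = 18.2·3.0·sin12.0°·cos12.0° = 18.2·3.0·0.2079·0.9781 = 11.104 kPa
FS = 13.904 / 11.104 = 1.252

FS = 1.25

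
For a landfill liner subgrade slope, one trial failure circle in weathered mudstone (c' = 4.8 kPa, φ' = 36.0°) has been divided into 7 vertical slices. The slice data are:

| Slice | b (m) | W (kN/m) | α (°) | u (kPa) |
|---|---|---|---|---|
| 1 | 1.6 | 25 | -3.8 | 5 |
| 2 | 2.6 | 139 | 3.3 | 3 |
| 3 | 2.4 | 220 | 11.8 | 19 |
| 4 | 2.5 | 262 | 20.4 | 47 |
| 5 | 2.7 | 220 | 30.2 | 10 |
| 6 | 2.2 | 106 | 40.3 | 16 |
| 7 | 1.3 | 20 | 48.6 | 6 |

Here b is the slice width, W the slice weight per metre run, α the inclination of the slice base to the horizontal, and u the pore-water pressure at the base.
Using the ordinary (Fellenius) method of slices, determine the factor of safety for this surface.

FS = 1.61

Ordinary method of slices: FS = Σ[c'·Δl_i + (W_i cosα_i − u_i·Δl_i)·tanφ'] / Σ W_i sinα_i, with Δl_i = b_i / cosα_i.
Slice 1: Δl = 1.6/cos(-3.8°) = 1.604 m; N'_1 = 25·cos(-3.8°) − 5·1.604 = 16.9; c'Δl = 7.70; W sinα = -1.7
Slice 2: Δl = 2.6/cos3.3° = 2.604 m; N'_2 = 139·cos3.3° − 3·2.604 = 131.0; c'Δl = 12.50; W sinα = 8.0
Slice 3: Δl = 2.4/cos11.8° = 2.452 m; N'_3 = 220·cos11.8° − 19·2.452 = 168.8; c'Δl = 11.77; W sinα = 45.0
Slice 4: Δl = 2.5/cos20.4° = 2.667 m; N'_4 = 262·cos20.4° − 47·2.667 = 120.2; c'Δl = 12.80; W sinα = 91.3
Slice 5: Δl = 2.7/cos30.2° = 3.124 m; N'_5 = 220·cos30.2° − 10·3.124 = 158.9; c'Δl = 15.00; W sinα = 110.7
Slice 6: Δl = 2.2/cos40.3° = 2.885 m; N'_6 = 106·cos40.3° − 16·2.885 = 34.7; c'Δl = 13.85; W sinα = 68.6
Slice 7: Δl = 1.3/cos48.6° = 1.966 m; N'_7 = 20·cos48.6° − 6·1.966 = 1.4; c'Δl = 9.44; W sinα = 15.0
Σc'Δl = 83.0 kN/m; ΣN' = 631.9 kN/m; ΣW sinα = 336.9 kN/m
Resisting = 83.0 + 631.9·tan36.0° = 83.0 + 459.1 = 542.1 kN/m
FS = 542.1 / 336.9 = 1.609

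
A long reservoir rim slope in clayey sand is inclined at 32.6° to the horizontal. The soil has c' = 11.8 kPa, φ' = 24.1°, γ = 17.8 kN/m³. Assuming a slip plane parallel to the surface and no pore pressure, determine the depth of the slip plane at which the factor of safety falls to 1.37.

Setting FS = 1.37 in FS = [c' + γz cos²β tanφ'] / [γz sinβ cosβ] and solving for z:
z = c' / [γ cosβ (FS·sinβ − cosβ·tanφ')]
  = 11.8 / [17.8·cos32.6°·(1.37·sin32.6° − cos32.6°·tan24.1°)]
  = 11.8 / [17.8·0.8425·(1.37·0.5388 − 0.8425·0.4473)]
  = 11.8 / 5.4175 = 2.178 m

z = 2.18 m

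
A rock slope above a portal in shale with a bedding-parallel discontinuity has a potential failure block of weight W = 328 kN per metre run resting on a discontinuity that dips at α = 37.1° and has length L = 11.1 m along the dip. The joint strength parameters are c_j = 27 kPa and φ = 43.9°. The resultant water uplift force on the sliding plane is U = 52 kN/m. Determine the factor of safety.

FS = 2.53

Resolving the block weight along and normal to the plane and applying the Mohr–Coulomb strength on the joint:
N' = W cosα − U = 328·cos37.1° − 52 = 209.6 kN/m
Driving force T = W sinα = 328·sin37.1° = 197.9 kN/m
Resisting force R = c_j·L + N'·tanφ = 27·11.1 + 209.6·tan43.9° = 299.7 + 201.7 = 501.4 kN/m
FS = R / T = 501.4 / 197.9 = 2.534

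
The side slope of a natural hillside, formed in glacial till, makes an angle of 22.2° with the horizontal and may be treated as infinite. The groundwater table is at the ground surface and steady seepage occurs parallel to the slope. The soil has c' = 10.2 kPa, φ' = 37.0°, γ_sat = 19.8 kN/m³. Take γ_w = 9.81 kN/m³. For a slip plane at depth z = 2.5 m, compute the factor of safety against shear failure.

FS = 1.52

With seepage parallel to the slope and the water table at the surface, the effective normal stress on the slip plane uses the buoyant unit weight γ' = γ_sat − γ_w while the driving shear stress uses γ_sat:
FS = [c' + γ' z cos²β tanφ'] / [γ_sat z sinβ cosβ]
γ' = 19.8 − 9.81 = 9.99 kN/m³
Numerator = 10.2 + 9.99·2.5·cos²22.2°·tan37.0° = 10.2 + 9.99·2.5·0.8572·0.7536 = 26.333 kPa
Denominator = 19.8·2.5·sin22.2°·cos22.2° = 19.8·2.5·0.3778·0.9259 = 17.317 kPa
FS = 26.333 / 17.317 = 1.521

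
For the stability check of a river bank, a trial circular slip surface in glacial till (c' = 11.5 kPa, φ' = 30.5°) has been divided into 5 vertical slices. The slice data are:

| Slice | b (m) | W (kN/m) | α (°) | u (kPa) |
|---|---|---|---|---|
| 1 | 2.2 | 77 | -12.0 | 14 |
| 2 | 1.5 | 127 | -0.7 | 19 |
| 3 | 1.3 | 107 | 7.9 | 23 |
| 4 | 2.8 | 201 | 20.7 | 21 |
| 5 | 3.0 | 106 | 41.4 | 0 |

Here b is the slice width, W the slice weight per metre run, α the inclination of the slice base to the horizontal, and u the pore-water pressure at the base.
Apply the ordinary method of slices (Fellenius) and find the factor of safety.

FS = 2.80

Ordinary method of slices: FS = Σ[c'·Δl_i + (W_i cosα_i − u_i·Δl_i)·tanφ'] / Σ W_i sinα_i, with Δl_i = b_i / cosα_i.
Slice 1: Δl = 2.2/cos(-12.0°) = 2.249 m; N'_1 = 77·cos(-12.0°) − 14·2.249 = 43.8; c'Δl = 25.87; W sinα = -16.0
Slice 2: Δl = 1.5/cos(-0.7°) = 1.500 m; N'_2 = 127·cos(-0.7°) − 19·1.500 = 98.5; c'Δl = 17.25; W sinα = -1.6
Slice 3: Δl = 1.3/cos7.9° = 1.312 m; N'_3 = 107·cos7.9° − 23·1.312 = 75.8; c'Δl = 15.09; W sinα = 14.7
Slice 4: Δl = 2.8/cos20.7° = 2.993 m; N'_4 = 201·cos20.7° − 21·2.993 = 125.2; c'Δl = 34.42; W sinα = 71.0
Slice 5: Δl = 3.0/cos41.4° = 3.999 m; N'_5 = 106·cos41.4° − 0·3.999 = 79.5; c'Δl = 45.99; W sinα = 70.1
Σc'Δl = 138.6 kN/m; ΣN' = 422.8 kN/m; ΣW sinα = 138.3 kN/m
Resisting = 138.6 + 422.8·tan30.5° = 138.6 + 249.0 = 387.7 kN/m
FS = 387.7 / 138.3 = 2.803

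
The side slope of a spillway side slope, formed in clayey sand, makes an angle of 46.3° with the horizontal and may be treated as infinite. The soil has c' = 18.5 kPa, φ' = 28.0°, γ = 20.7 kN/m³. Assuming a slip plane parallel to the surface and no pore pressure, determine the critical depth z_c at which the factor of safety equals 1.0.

Setting FS = 1.00 in FS = [c' + γz cos²β tanφ'] / [γz sinβ cosβ] and solving for z:
z = c' / [γ cosβ (FS·sinβ − cosβ·tanφ')]
  = 18.5 / [20.7·cos46.3°·(1.00·sin46.3° − cos46.3°·tan28.0°)]
  = 18.5 / [20.7·0.6909·(1.00·0.7230 − 0.6909·0.5317)]
  = 18.5 / 5.0858 = 3.638 m

z_c = 3.64 m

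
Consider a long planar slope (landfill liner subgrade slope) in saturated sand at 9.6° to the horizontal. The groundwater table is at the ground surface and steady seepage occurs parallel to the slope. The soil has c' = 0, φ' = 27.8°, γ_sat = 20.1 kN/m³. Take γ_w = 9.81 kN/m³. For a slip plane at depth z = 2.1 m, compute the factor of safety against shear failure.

FS = 1.60

With seepage parallel to the slope and the water table at the surface, the effective normal stress on the slip plane uses the buoyant unit weight γ' = γ_sat − γ_w while the driving shear stress uses γ_sat:
FS = [c' + γ' z cos²β tanφ'] / [γ_sat z sinβ cosβ]
(For c' = 0 this reduces to FS = (γ'/γ_sat)·tanφ'/tanβ.)
γ' = 20.1 − 9.81 = 10.29 kN/m³
Numerator = 0.0 + 10.29·2.1·cos²9.6°·tan27.8° = 0.0 + 10.29·2.1·0.9722·0.5272 = 11.076 kPa
Denominator = 20.1·2.1·sin9.6°·cos9.6° = 20.1·2.1·0.1668·0.9860 = 6.941 kPa
FS = 11.076 / 6.941 = 1.596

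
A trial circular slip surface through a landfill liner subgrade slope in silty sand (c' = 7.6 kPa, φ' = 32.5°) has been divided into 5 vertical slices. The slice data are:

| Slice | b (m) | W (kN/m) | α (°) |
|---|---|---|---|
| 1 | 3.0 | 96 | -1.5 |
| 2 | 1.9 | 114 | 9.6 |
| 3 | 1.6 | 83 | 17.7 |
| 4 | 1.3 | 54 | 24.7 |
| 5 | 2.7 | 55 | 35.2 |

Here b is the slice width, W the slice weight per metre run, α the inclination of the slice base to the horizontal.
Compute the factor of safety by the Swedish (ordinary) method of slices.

Ordinary method of slices: FS = Σ[c'·Δl_i + (W_i cosα_i)·tanφ'] / Σ W_i sinα_i, with Δl_i = b_i / cosα_i.
Slice 1: Δl = 3.0/cos(-1.5°) = 3.001 m; N'_1 = 96·cos(-1.5°) = 96.0; c'Δl = 22.81; W sinα = -2.5
Slice 2: Δl = 1.9/cos9.6° = 1.927 m; N'_2 = 114·cos9.6° = 112.4; c'Δl = 14.65; W sinα = 19.0
Slice 3: Δl = 1.6/cos17.7° = 1.680 m; N'_3 = 83·cos17.7° = 79.1; c'Δl = 12.76; W sinα = 25.2
Slice 4: Δl = 1.3/cos24.7° = 1.431 m; N'_4 = 54·cos24.7° = 49.1; c'Δl = 10.87; W sinα = 22.6
Slice 5: Δl = 2.7/cos35.2° = 3.304 m; N'_5 = 55·cos35.2° = 44.9; c'Δl = 25.11; W sinα = 31.7
Σc'Δl = 86.2 kN/m; ΣN' = 381.4 kN/m; ΣW sinα = 96.0 kN/m
Resisting = 86.2 + 381.4·tan32.5° = 86.2 + 243.0 = 329.2 kN/m
FS = 329.2 / 96.0 = 3.429

FS = 3.43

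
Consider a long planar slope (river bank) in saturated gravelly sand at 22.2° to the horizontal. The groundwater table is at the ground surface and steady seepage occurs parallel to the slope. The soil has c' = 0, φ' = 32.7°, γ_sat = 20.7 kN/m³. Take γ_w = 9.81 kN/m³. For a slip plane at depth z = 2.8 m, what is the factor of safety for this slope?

With seepage parallel to the slope and the water table at the surface, the effective normal stress on the slip plane uses the buoyant unit weight γ' = γ_sat − γ_w while the driving shear stress uses γ_sat:
FS = [c' + γ' z cos²β tanφ'] / [γ_sat z sinβ cosβ]
(For c' = 0 this reduces to FS = (γ'/γ_sat)·tanφ'/tanβ.)
γ' = 20.7 − 9.81 = 10.89 kN/m³
Numerator = 0.0 + 10.89·2.8·cos²22.2°·tan32.7° = 0.0 + 10.89·2.8·0.8572·0.6420 = 16.781 kPa
Denominator = 20.7·2.8·sin22.2°·cos22.2° = 20.7·2.8·0.3778·0.9259 = 20.276 kPa
FS = 16.781 / 20.276 = 0.828

FS = 0.83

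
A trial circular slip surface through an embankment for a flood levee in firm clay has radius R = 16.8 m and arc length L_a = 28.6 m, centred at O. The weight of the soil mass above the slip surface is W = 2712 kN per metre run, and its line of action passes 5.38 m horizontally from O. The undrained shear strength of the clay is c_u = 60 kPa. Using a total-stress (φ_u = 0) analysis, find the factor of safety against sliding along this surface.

Taking moments about the centre O, the resisting moment is provided by the undrained shear strength acting along the arc:
M_R = c_u·L_a·R = 60·28.60·16.8 = 28828.8 kN·m/m
M_D = W·d = 2712·5.38 = 14590.6 kN·m/m
FS = M_R / M_D = 28828.8 / 14590.6 = 1.976

FS = 1.98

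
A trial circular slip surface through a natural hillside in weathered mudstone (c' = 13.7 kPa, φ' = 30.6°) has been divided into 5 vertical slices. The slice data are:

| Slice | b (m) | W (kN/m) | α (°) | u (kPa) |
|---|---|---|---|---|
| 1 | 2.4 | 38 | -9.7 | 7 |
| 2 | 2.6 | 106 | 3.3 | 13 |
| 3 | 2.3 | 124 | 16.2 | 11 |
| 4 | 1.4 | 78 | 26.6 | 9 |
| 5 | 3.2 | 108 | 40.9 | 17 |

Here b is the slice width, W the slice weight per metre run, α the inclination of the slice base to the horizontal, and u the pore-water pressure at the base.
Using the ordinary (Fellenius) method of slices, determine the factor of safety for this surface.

FS = 2.35

Ordinary method of slices: FS = Σ[c'·Δl_i + (W_i cosα_i − u_i·Δl_i)·tanφ'] / Σ W_i sinα_i, with Δl_i = b_i / cosα_i.
Slice 1: Δl = 2.4/cos(-9.7°) = 2.435 m; N'_1 = 38·cos(-9.7°) − 7·2.435 = 20.4; c'Δl = 33.36; W sinα = -6.4
Slice 2: Δl = 2.6/cos3.3° = 2.604 m; N'_2 = 106·cos3.3° − 13·2.604 = 72.0; c'Δl = 35.68; W sinα = 6.1
Slice 3: Δl = 2.3/cos16.2° = 2.395 m; N'_3 = 124·cos16.2° − 11·2.395 = 92.7; c'Δl = 32.81; W sinα = 34.6
Slice 4: Δl = 1.4/cos26.6° = 1.566 m; N'_4 = 78·cos26.6° − 9·1.566 = 55.7; c'Δl = 21.45; W sinα = 34.9
Slice 5: Δl = 3.2/cos40.9° = 4.234 m; N'_5 = 108·cos40.9° − 17·4.234 = 9.7; c'Δl = 58.00; W sinα = 70.7
Σc'Δl = 181.3 kN/m; ΣN' = 250.4 kN/m; ΣW sinα = 139.9 kN/m
Resisting = 181.3 + 250.4·tan30.6° = 181.3 + 148.1 = 329.4 kN/m
FS = 329.4 / 139.9 = 2.354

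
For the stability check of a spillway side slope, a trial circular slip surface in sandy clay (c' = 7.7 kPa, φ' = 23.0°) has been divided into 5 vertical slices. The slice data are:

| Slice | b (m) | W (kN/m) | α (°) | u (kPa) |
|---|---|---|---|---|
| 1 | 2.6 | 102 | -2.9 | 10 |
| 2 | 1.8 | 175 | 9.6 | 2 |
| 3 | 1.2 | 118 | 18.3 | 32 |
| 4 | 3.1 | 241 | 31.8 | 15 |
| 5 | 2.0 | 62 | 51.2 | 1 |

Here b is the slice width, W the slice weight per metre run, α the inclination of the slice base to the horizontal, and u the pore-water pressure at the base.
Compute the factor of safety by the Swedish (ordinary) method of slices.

FS = 1.31

Ordinary method of slices: FS = Σ[c'·Δl_i + (W_i cosα_i − u_i·Δl_i)·tanφ'] / Σ W_i sinα_i, with Δl_i = b_i / cosα_i.
Slice 1: Δl = 2.6/cos(-2.9°) = 2.603 m; N'_1 = 102·cos(-2.9°) − 10·2.603 = 75.8; c'Δl = 20.05; W sinα = -5.2
Slice 2: Δl = 1.8/cos9.6° = 1.826 m; N'_2 = 175·cos9.6° − 2·1.826 = 168.9; c'Δl = 14.06; W sinα = 29.2
Slice 3: Δl = 1.2/cos18.3° = 1.264 m; N'_3 = 118·cos18.3° − 32·1.264 = 71.6; c'Δl = 9.73; W sinα = 37.1
Slice 4: Δl = 3.1/cos31.8° = 3.648 m; N'_4 = 241·cos31.8° − 15·3.648 = 150.1; c'Δl = 28.09; W sinα = 127.0
Slice 5: Δl = 2.0/cos51.2° = 3.192 m; N'_5 = 62·cos51.2° − 1·3.192 = 35.7; c'Δl = 24.58; W sinα = 48.3
Σc'Δl = 96.5 kN/m; ΣN' = 502.1 kN/m; ΣW sinα = 236.4 kN/m
Resisting = 96.5 + 502.1·tan23.0° = 96.5 + 213.1 = 309.6 kN/m
FS = 309.6 / 236.4 = 1.310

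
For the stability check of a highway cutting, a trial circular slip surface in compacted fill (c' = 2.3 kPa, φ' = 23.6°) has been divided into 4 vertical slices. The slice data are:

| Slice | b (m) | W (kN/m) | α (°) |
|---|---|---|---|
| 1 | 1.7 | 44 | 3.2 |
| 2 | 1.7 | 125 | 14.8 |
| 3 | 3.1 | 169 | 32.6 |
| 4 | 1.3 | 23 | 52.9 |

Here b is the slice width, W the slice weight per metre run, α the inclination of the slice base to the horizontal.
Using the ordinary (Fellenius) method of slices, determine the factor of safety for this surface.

FS = 1.12

Ordinary method of slices: FS = Σ[c'·Δl_i + (W_i cosα_i)·tanφ'] / Σ W_i sinα_i, with Δl_i = b_i / cosα_i.
Slice 1: Δl = 1.7/cos3.2° = 1.703 m; N'_1 = 44·cos3.2° = 43.9; c'Δl = 3.92; W sinα = 2.5
Slice 2: Δl = 1.7/cos14.8° = 1.758 m; N'_2 = 125·cos14.8° = 120.9; c'Δl = 4.04; W sinα = 31.9
Slice 3: Δl = 3.1/cos32.6° = 3.680 m; N'_3 = 169·cos32.6° = 142.4; c'Δl = 8.46; W sinα = 91.1
Slice 4: Δl = 1.3/cos52.9° = 2.155 m; N'_4 = 23·cos52.9° = 13.9; c'Δl = 4.96; W sinα = 18.3
Σc'Δl = 21.4 kN/m; ΣN' = 321.0 kN/m; ΣW sinα = 143.8 kN/m
Resisting = 21.4 + 321.0·tan23.6° = 21.4 + 140.3 = 161.6 kN/m
FS = 161.6 / 143.8 = 1.124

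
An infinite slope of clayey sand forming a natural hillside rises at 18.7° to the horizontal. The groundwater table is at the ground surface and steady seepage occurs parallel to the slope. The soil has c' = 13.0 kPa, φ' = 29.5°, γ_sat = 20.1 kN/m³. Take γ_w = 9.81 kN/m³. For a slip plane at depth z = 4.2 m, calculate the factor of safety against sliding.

FS = 1.36

With seepage parallel to the slope and the water table at the surface, the effective normal stress on the slip plane uses the buoyant unit weight γ' = γ_sat − γ_w while the driving shear stress uses γ_sat:
FS = [c' + γ' z cos²β tanφ'] / [γ_sat z sinβ cosβ]
γ' = 20.1 − 9.81 = 10.29 kN/m³
Numerator = 13.0 + 10.29·4.2·cos²18.7°·tan29.5° = 13.0 + 10.29·4.2·0.8972·0.5658 = 34.938 kPa
Denominator = 20.1·4.2·sin18.7°·cos18.7° = 20.1·4.2·0.3206·0.9472 = 25.637 kPa
FS = 34.938 / 25.637 = 1.363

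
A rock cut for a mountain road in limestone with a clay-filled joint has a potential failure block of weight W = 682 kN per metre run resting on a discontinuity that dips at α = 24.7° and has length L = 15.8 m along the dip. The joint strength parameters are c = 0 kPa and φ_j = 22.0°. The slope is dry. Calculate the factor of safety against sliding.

Resolving the block weight along and normal to the plane and applying the Mohr–Coulomb strength on the joint:
N' = W cosα = 682·cos24.7° = 619.6 kN/m
Driving force T = W sinα = 682·sin24.7° = 285.0 kN/m
Resisting force R = c·L + N'·tanφ_j = 0·15.8 + 619.6·tan22.0° = 0.0 + 250.3 = 250.3 kN/m
FS = R / T = 250.3 / 285.0 = 0.878

FS = 0.88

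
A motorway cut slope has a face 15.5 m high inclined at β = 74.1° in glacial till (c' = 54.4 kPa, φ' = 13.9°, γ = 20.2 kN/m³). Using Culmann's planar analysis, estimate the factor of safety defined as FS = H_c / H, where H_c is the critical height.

FS = 1.29

H_c = (4c'/γ) · sinβ cosφ' / [1 − cos(β − φ')]
    = (4·54.4/20.2) · sin74.1°·cos13.9° / [1 − cos60.2°]
    = 10.772 · 0.9336 / 0.5030 = 19.99 m
FS = H_c / H = 19.99 / 15.5 = 1.290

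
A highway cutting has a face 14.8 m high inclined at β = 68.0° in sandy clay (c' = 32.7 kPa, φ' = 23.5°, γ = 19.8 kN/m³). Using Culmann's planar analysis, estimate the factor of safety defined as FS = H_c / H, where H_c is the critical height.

FS = 1.32

H_c = (4c'/γ) · sinβ cosφ' / [1 − cos(β − φ')]
    = (4·32.7/19.8) · sin68.0°·cos23.5° / [1 − cos44.5°]
    = 6.606 · 0.8503 / 0.2867 = 19.59 m
FS = H_c / H = 19.59 / 14.8 = 1.324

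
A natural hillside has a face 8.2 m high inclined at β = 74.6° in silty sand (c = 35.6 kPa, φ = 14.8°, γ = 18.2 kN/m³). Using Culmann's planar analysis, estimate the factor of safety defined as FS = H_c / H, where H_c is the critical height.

H_c = (4c/γ) · sinβ cosφ / [1 − cos(β − φ)]
    = (4·35.6/18.2) · sin74.6°·cos14.8° / [1 − cos59.8°]
    = 7.824 · 0.9321 / 0.4970 = 14.67 m
FS = H_c / H = 14.67 / 8.2 = 1.790

FS = 1.79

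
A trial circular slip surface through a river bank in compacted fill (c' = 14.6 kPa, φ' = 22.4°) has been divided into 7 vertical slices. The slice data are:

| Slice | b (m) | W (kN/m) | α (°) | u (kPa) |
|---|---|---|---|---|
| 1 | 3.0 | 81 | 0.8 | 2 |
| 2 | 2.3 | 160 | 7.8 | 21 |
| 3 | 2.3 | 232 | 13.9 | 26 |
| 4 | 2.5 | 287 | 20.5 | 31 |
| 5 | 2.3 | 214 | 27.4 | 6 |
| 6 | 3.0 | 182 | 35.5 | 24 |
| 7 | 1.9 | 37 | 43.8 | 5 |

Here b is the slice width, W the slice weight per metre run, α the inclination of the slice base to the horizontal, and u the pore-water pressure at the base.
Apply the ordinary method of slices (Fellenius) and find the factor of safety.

FS = 1.48

Ordinary method of slices: FS = Σ[c'·Δl_i + (W_i cosα_i − u_i·Δl_i)·tanφ'] / Σ W_i sinα_i, with Δl_i = b_i / cosα_i.
Slice 1: Δl = 3.0/cos0.8° = 3.000 m; N'_1 = 81·cos0.8° − 2·3.000 = 75.0; c'Δl = 43.80; W sinα = 1.1
Slice 2: Δl = 2.3/cos7.8° = 2.321 m; N'_2 = 160·cos7.8° − 21·2.321 = 109.8; c'Δl = 33.89; W sinα = 21.7
Slice 3: Δl = 2.3/cos13.9° = 2.369 m; N'_3 = 232·cos13.9° − 26·2.369 = 163.6; c'Δl = 34.59; W sinα = 55.7
Slice 4: Δl = 2.5/cos20.5° = 2.669 m; N'_4 = 287·cos20.5° − 31·2.669 = 186.1; c'Δl = 38.97; W sinα = 100.5
Slice 5: Δl = 2.3/cos27.4° = 2.591 m; N'_5 = 214·cos27.4° − 6·2.591 = 174.4; c'Δl = 37.82; W sinα = 98.5
Slice 6: Δl = 3.0/cos35.5° = 3.685 m; N'_6 = 182·cos35.5° − 24·3.685 = 59.7; c'Δl = 53.80; W sinα = 105.7
Slice 7: Δl = 1.9/cos43.8° = 2.632 m; N'_7 = 37·cos43.8° − 5·2.632 = 13.5; c'Δl = 38.43; W sinα = 25.6
Σc'Δl = 281.3 kN/m; ΣN' = 782.2 kN/m; ΣW sinα = 408.9 kN/m
Resisting = 281.3 + 782.2·tan22.4° = 281.3 + 322.4 = 603.7 kN/m
FS = 603.7 / 408.9 = 1.477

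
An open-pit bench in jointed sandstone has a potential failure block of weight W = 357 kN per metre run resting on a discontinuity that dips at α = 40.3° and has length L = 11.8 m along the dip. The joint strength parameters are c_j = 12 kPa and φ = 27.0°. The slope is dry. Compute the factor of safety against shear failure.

Resolving the block weight along and normal to the plane and applying the Mohr–Coulomb strength on the joint:
N' = W cosα = 357·cos40.3° = 272.3 kN/m
Driving force T = W sinα = 357·sin40.3° = 230.9 kN/m
Resisting force R = c_j·L + N'·tanφ = 12·11.8 + 272.3·tan27.0° = 141.6 + 138.7 = 280.3 kN/m
FS = R / T = 280.3 / 230.9 = 1.214

FS = 1.21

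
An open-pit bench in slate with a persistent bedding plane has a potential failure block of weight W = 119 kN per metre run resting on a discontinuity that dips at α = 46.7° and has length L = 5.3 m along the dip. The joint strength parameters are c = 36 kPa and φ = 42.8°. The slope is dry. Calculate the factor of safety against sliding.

FS = 3.08

Resolving the block weight along and normal to the plane and applying the Mohr–Coulomb strength on the joint:
N' = W cosα = 119·cos46.7° = 81.6 kN/m
Driving force T = W sinα = 119·sin46.7° = 86.6 kN/m
Resisting force R = c·L + N'·tanφ = 36·5.3 + 81.6·tan42.8° = 190.8 + 75.6 = 266.4 kN/m
FS = R / T = 266.4 / 86.6 = 3.076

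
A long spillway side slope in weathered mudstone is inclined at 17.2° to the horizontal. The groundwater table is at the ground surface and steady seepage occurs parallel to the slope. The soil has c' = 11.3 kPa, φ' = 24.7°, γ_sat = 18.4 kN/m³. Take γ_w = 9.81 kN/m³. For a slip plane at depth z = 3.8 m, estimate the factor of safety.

With seepage parallel to the slope and the water table at the surface, the effective normal stress on the slip plane uses the buoyant unit weight γ' = γ_sat − γ_w while the driving shear stress uses γ_sat:
FS = [c' + γ' z cos²β tanφ'] / [γ_sat z sinβ cosβ]
γ' = 18.4 − 9.81 = 8.59 kN/m³
Numerator = 11.3 + 8.59·3.8·cos²17.2°·tan24.7° = 11.3 + 8.59·3.8·0.9126·0.4599 = 25.001 kPa
Denominator = 18.4·3.8·sin17.2°·cos17.2° = 18.4·3.8·0.2957·0.9553 = 19.751 kPa
FS = 25.001 / 19.751 = 1.266

FS = 1.27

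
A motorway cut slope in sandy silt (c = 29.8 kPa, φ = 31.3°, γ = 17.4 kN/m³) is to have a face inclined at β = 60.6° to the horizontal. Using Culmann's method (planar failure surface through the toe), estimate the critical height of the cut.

Culmann's analysis gives the critical failure plane at α_cr = (β + φ)/2 = (60.6 + 31.3)/2 = 46.0°, and the critical height
H_c = (4c/γ) · sinβ cosφ / [1 − cos(β − φ)]
    = (4·29.8/17.4) · sin60.6°·cos31.3° / [1 − cos(29.3°)]
    = 6.851 · 0.8712·0.8545 / [1 − 0.8721]
    = 6.851 · 0.7444 / 0.1279
    = 39.86 m

H_c = 39.86 m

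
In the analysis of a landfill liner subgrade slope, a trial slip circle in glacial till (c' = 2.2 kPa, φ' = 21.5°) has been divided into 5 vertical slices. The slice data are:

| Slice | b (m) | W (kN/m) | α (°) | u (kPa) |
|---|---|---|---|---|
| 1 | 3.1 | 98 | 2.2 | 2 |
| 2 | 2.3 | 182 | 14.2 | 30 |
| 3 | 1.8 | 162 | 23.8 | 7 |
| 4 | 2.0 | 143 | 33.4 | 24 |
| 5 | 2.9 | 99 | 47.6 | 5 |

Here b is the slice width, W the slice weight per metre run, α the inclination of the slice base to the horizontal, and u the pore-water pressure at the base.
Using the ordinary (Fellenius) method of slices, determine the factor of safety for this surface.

Ordinary method of slices: FS = Σ[c'·Δl_i + (W_i cosα_i − u_i·Δl_i)·tanφ'] / Σ W_i sinα_i, with Δl_i = b_i / cosα_i.
Slice 1: Δl = 3.1/cos2.2° = 3.102 m; N'_1 = 98·cos2.2° − 2·3.102 = 91.7; c'Δl = 6.83; W sinα = 3.8
Slice 2: Δl = 2.3/cos14.2° = 2.372 m; N'_2 = 182·cos14.2° − 30·2.372 = 105.3; c'Δl = 5.22; W sinα = 44.6
Slice 3: Δl = 1.8/cos23.8° = 1.967 m; N'_3 = 162·cos23.8° − 7·1.967 = 134.5; c'Δl = 4.33; W sinα = 65.4
Slice 4: Δl = 2.0/cos33.4° = 2.396 m; N'_4 = 143·cos33.4° − 24·2.396 = 61.9; c'Δl = 5.27; W sinα = 78.7
Slice 5: Δl = 2.9/cos47.6° = 4.301 m; N'_5 = 99·cos47.6° − 5·4.301 = 45.3; c'Δl = 9.46; W sinα = 73.1
Σc'Δl = 31.1 kN/m; ΣN' = 438.6 kN/m; ΣW sinα = 265.6 kN/m
Resisting = 31.1 + 438.6·tan21.5° = 31.1 + 172.8 = 203.9 kN/m
FS = 203.9 / 265.6 = 0.768

FS = 0.77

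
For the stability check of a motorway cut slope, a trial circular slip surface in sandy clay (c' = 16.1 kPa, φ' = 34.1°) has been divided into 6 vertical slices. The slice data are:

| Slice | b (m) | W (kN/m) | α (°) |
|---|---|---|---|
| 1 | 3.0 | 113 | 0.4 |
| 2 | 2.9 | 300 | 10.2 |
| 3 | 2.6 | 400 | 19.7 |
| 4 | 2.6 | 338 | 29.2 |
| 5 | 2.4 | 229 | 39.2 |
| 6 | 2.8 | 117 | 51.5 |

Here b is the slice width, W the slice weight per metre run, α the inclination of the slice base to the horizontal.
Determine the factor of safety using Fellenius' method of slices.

Ordinary method of slices: FS = Σ[c'·Δl_i + (W_i cosα_i)·tanφ'] / Σ W_i sinα_i, with Δl_i = b_i / cosα_i.
Slice 1: Δl = 3.0/cos0.4° = 3.000 m; N'_1 = 113·cos0.4° = 113.0; c'Δl = 48.30; W sinα = 0.8
Slice 2: Δl = 2.9/cos10.2° = 2.947 m; N'_2 = 300·cos10.2° = 295.3; c'Δl = 47.44; W sinα = 53.1
Slice 3: Δl = 2.6/cos19.7° = 2.762 m; N'_3 = 400·cos19.7° = 376.6; c'Δl = 44.46; W sinα = 134.8
Slice 4: Δl = 2.6/cos29.2° = 2.979 m; N'_4 = 338·cos29.2° = 295.0; c'Δl = 47.95; W sinα = 164.9
Slice 5: Δl = 2.4/cos39.2° = 3.097 m; N'_5 = 229·cos39.2° = 177.5; c'Δl = 49.86; W sinα = 144.7
Slice 6: Δl = 2.8/cos51.5° = 4.498 m; N'_6 = 117·cos51.5° = 72.8; c'Δl = 72.42; W sinα = 91.6
Σc'Δl = 310.4 kN/m; ΣN' = 1330.2 kN/m; ΣW sinα = 589.9 kN/m
Resisting = 310.4 + 1330.2·tan34.1° = 310.4 + 900.6 = 1211.0 kN/m
FS = 1211.0 / 589.9 = 2.053

FS = 2.05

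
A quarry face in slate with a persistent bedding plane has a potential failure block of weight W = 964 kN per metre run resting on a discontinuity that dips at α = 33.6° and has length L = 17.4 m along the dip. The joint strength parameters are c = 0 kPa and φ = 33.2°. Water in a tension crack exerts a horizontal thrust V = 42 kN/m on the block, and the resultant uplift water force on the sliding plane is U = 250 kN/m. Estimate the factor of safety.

FS = 0.61

Resolving the block weight along and normal to the plane and applying the Mohr–Coulomb strength on the joint:
N' = W cosα − U − V sinα = 964·cos33.6° − 250 − 42·sin33.6° = 529.7 kN/m
Driving force T = W sinα + V cosα = 964·sin33.6° + 42·cos33.6° = 568.5 kN/m
Resisting force R = c·L + N'·tanφ = 0·17.4 + 529.7·tan33.2° = 0.0 + 346.6 = 346.6 kN/m
FS = R / T = 346.6 / 568.5 = 0.610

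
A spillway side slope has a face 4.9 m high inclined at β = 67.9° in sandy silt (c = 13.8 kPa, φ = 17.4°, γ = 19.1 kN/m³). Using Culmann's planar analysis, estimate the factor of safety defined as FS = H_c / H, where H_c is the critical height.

H_c = (4c/γ) · sinβ cosφ / [1 − cos(β − φ)]
    = (4·13.8/19.1) · sin67.9°·cos17.4° / [1 − cos50.5°]
    = 2.890 · 0.8841 / 0.3639 = 7.02 m
FS = H_c / H = 7.02 / 4.9 = 1.433

FS = 1.43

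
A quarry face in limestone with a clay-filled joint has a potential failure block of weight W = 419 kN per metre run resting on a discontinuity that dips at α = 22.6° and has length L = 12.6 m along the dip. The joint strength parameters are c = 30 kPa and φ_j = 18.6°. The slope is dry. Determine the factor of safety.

Resolving the block weight along and normal to the plane and applying the Mohr–Coulomb strength on the joint:
N' = W cosα = 419·cos22.6° = 386.8 kN/m
Driving force T = W sinα = 419·sin22.6° = 161.0 kN/m
Resisting force R = c·L + N'·tanφ_j = 30·12.6 + 386.8·tan18.6° = 378.0 + 130.2 = 508.2 kN/m
FS = R / T = 508.2 / 161.0 = 3.156

FS = 3.16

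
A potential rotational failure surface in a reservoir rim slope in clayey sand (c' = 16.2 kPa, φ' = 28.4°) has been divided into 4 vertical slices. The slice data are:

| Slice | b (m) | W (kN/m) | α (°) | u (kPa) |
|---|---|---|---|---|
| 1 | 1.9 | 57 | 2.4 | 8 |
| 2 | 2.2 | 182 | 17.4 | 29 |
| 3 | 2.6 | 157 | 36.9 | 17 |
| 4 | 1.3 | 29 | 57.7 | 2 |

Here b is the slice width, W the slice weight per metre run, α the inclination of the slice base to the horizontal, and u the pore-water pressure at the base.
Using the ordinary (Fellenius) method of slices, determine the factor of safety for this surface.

FS = 1.62

Ordinary method of slices: FS = Σ[c'·Δl_i + (W_i cosα_i − u_i·Δl_i)·tanφ'] / Σ W_i sinα_i, with Δl_i = b_i / cosα_i.
Slice 1: Δl = 1.9/cos2.4° = 1.902 m; N'_1 = 57·cos2.4° − 8·1.902 = 41.7; c'Δl = 30.81; W sinα = 2.4
Slice 2: Δl = 2.2/cos17.4° = 2.305 m; N'_2 = 182·cos17.4° − 29·2.305 = 106.8; c'Δl = 37.35; W sinα = 54.4
Slice 3: Δl = 2.6/cos36.9° = 3.251 m; N'_3 = 157·cos36.9° − 17·3.251 = 70.3; c'Δl = 52.67; W sinα = 94.3
Slice 4: Δl = 1.3/cos57.7° = 2.433 m; N'_4 = 29·cos57.7° − 2·2.433 = 10.6; c'Δl = 39.41; W sinα = 24.5
Σc'Δl = 160.2 kN/m; ΣN' = 229.5 kN/m; ΣW sinα = 175.6 kN/m
Resisting = 160.2 + 229.5·tan28.4° = 160.2 + 124.1 = 284.3 kN/m
FS = 284.3 / 175.6 = 1.619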